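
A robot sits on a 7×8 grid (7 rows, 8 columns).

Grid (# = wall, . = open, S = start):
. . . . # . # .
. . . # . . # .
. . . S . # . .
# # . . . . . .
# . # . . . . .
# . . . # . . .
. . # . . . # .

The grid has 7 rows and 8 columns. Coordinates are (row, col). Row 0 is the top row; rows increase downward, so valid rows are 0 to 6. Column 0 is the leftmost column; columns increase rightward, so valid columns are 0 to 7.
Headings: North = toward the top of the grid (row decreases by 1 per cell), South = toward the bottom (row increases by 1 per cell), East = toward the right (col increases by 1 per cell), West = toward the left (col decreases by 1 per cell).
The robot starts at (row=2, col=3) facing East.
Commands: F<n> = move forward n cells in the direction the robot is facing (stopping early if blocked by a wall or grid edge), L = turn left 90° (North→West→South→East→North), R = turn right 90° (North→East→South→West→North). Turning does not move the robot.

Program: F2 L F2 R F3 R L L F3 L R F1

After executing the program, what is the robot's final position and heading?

Start: (row=2, col=3), facing East
  F2: move forward 1/2 (blocked), now at (row=2, col=4)
  L: turn left, now facing North
  F2: move forward 1/2 (blocked), now at (row=1, col=4)
  R: turn right, now facing East
  F3: move forward 1/3 (blocked), now at (row=1, col=5)
  R: turn right, now facing South
  L: turn left, now facing East
  L: turn left, now facing North
  F3: move forward 1/3 (blocked), now at (row=0, col=5)
  L: turn left, now facing West
  R: turn right, now facing North
  F1: move forward 0/1 (blocked), now at (row=0, col=5)
Final: (row=0, col=5), facing North

Answer: Final position: (row=0, col=5), facing North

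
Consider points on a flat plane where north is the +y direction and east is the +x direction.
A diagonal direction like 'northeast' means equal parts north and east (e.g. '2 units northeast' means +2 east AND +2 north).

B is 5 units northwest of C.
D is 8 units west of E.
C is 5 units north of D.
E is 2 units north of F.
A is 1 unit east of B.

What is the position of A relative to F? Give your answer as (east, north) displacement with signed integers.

Answer: A is at (east=-12, north=12) relative to F.

Derivation:
Place F at the origin (east=0, north=0).
  E is 2 units north of F: delta (east=+0, north=+2); E at (east=0, north=2).
  D is 8 units west of E: delta (east=-8, north=+0); D at (east=-8, north=2).
  C is 5 units north of D: delta (east=+0, north=+5); C at (east=-8, north=7).
  B is 5 units northwest of C: delta (east=-5, north=+5); B at (east=-13, north=12).
  A is 1 unit east of B: delta (east=+1, north=+0); A at (east=-12, north=12).
Therefore A relative to F: (east=-12, north=12).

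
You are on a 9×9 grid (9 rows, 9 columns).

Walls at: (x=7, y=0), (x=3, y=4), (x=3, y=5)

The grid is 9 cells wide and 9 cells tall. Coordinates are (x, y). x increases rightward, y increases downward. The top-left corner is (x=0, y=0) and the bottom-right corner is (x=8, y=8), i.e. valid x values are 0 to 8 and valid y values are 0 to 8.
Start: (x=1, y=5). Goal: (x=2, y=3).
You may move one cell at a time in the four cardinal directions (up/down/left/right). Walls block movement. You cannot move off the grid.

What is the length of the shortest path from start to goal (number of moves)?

BFS from (x=1, y=5) until reaching (x=2, y=3):
  Distance 0: (x=1, y=5)
  Distance 1: (x=1, y=4), (x=0, y=5), (x=2, y=5), (x=1, y=6)
  Distance 2: (x=1, y=3), (x=0, y=4), (x=2, y=4), (x=0, y=6), (x=2, y=6), (x=1, y=7)
  Distance 3: (x=1, y=2), (x=0, y=3), (x=2, y=3), (x=3, y=6), (x=0, y=7), (x=2, y=7), (x=1, y=8)  <- goal reached here
One shortest path (3 moves): (x=1, y=5) -> (x=2, y=5) -> (x=2, y=4) -> (x=2, y=3)

Answer: Shortest path length: 3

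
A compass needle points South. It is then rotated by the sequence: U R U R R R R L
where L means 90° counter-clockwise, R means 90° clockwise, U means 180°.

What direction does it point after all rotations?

Answer: Final heading: South

Derivation:
Start: South
  U (U-turn (180°)) -> North
  R (right (90° clockwise)) -> East
  U (U-turn (180°)) -> West
  R (right (90° clockwise)) -> North
  R (right (90° clockwise)) -> East
  R (right (90° clockwise)) -> South
  R (right (90° clockwise)) -> West
  L (left (90° counter-clockwise)) -> South
Final: South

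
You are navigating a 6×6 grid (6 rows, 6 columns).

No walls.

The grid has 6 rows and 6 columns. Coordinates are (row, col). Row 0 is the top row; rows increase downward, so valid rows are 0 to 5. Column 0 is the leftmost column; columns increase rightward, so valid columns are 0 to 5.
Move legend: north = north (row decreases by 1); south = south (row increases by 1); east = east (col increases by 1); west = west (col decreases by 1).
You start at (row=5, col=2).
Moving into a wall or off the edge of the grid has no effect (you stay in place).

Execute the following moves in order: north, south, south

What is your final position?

Answer: Final position: (row=5, col=2)

Derivation:
Start: (row=5, col=2)
  north (north): (row=5, col=2) -> (row=4, col=2)
  south (south): (row=4, col=2) -> (row=5, col=2)
  south (south): blocked, stay at (row=5, col=2)
Final: (row=5, col=2)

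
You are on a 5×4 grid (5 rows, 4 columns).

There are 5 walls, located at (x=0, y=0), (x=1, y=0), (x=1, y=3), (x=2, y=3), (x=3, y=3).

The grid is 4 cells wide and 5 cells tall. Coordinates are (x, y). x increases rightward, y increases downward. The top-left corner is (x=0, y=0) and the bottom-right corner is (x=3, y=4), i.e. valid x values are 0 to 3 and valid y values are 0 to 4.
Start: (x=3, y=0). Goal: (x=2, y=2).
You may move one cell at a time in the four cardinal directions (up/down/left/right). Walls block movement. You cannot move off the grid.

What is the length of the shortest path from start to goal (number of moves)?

Answer: Shortest path length: 3

Derivation:
BFS from (x=3, y=0) until reaching (x=2, y=2):
  Distance 0: (x=3, y=0)
  Distance 1: (x=2, y=0), (x=3, y=1)
  Distance 2: (x=2, y=1), (x=3, y=2)
  Distance 3: (x=1, y=1), (x=2, y=2)  <- goal reached here
One shortest path (3 moves): (x=3, y=0) -> (x=2, y=0) -> (x=2, y=1) -> (x=2, y=2)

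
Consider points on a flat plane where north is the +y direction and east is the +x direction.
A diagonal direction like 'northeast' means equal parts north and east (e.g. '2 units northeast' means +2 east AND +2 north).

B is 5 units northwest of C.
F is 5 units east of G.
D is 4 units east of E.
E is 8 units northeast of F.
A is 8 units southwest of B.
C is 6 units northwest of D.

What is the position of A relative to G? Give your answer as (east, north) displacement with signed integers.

Answer: A is at (east=-2, north=11) relative to G.

Derivation:
Place G at the origin (east=0, north=0).
  F is 5 units east of G: delta (east=+5, north=+0); F at (east=5, north=0).
  E is 8 units northeast of F: delta (east=+8, north=+8); E at (east=13, north=8).
  D is 4 units east of E: delta (east=+4, north=+0); D at (east=17, north=8).
  C is 6 units northwest of D: delta (east=-6, north=+6); C at (east=11, north=14).
  B is 5 units northwest of C: delta (east=-5, north=+5); B at (east=6, north=19).
  A is 8 units southwest of B: delta (east=-8, north=-8); A at (east=-2, north=11).
Therefore A relative to G: (east=-2, north=11).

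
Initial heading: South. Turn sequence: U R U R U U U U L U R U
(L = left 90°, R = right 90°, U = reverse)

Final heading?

Answer: Final heading: North

Derivation:
Start: South
  U (U-turn (180°)) -> North
  R (right (90° clockwise)) -> East
  U (U-turn (180°)) -> West
  R (right (90° clockwise)) -> North
  U (U-turn (180°)) -> South
  U (U-turn (180°)) -> North
  U (U-turn (180°)) -> South
  U (U-turn (180°)) -> North
  L (left (90° counter-clockwise)) -> West
  U (U-turn (180°)) -> East
  R (right (90° clockwise)) -> South
  U (U-turn (180°)) -> North
Final: North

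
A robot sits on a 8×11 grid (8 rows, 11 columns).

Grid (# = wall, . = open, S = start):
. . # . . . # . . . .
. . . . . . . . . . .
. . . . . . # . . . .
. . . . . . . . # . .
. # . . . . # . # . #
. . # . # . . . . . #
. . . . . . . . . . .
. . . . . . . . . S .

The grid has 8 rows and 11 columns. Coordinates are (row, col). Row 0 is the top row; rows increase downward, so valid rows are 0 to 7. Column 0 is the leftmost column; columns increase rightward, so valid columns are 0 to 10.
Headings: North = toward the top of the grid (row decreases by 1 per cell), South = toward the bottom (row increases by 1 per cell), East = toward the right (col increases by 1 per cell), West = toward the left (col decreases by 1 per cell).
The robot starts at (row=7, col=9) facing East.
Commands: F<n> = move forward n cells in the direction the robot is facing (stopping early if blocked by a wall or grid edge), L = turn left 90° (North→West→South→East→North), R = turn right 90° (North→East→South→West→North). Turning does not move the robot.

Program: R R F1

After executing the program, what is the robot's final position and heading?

Start: (row=7, col=9), facing East
  R: turn right, now facing South
  R: turn right, now facing West
  F1: move forward 1, now at (row=7, col=8)
Final: (row=7, col=8), facing West

Answer: Final position: (row=7, col=8), facing West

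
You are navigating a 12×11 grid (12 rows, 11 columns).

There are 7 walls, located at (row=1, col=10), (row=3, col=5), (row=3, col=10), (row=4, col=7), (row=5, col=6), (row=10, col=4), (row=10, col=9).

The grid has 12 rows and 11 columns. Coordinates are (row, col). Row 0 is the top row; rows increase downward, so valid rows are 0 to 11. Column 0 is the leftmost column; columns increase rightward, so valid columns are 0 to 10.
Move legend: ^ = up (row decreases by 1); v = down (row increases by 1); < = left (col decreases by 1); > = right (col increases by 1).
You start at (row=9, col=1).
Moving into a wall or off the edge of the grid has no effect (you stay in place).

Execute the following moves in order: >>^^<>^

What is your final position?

Answer: Final position: (row=6, col=3)

Derivation:
Start: (row=9, col=1)
  > (right): (row=9, col=1) -> (row=9, col=2)
  > (right): (row=9, col=2) -> (row=9, col=3)
  ^ (up): (row=9, col=3) -> (row=8, col=3)
  ^ (up): (row=8, col=3) -> (row=7, col=3)
  < (left): (row=7, col=3) -> (row=7, col=2)
  > (right): (row=7, col=2) -> (row=7, col=3)
  ^ (up): (row=7, col=3) -> (row=6, col=3)
Final: (row=6, col=3)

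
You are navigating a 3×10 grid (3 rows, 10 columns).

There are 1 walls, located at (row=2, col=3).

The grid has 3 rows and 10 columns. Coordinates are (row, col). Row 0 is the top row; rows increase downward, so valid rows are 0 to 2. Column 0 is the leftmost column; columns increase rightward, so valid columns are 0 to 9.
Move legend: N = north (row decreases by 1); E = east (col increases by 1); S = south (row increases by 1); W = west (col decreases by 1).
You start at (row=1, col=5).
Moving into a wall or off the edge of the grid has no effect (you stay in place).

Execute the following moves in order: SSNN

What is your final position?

Answer: Final position: (row=0, col=5)

Derivation:
Start: (row=1, col=5)
  S (south): (row=1, col=5) -> (row=2, col=5)
  S (south): blocked, stay at (row=2, col=5)
  N (north): (row=2, col=5) -> (row=1, col=5)
  N (north): (row=1, col=5) -> (row=0, col=5)
Final: (row=0, col=5)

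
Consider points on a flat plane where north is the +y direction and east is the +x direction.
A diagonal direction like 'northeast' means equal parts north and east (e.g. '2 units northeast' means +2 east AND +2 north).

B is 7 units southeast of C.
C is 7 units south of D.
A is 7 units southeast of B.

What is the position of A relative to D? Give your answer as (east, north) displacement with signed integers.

Answer: A is at (east=14, north=-21) relative to D.

Derivation:
Place D at the origin (east=0, north=0).
  C is 7 units south of D: delta (east=+0, north=-7); C at (east=0, north=-7).
  B is 7 units southeast of C: delta (east=+7, north=-7); B at (east=7, north=-14).
  A is 7 units southeast of B: delta (east=+7, north=-7); A at (east=14, north=-21).
Therefore A relative to D: (east=14, north=-21).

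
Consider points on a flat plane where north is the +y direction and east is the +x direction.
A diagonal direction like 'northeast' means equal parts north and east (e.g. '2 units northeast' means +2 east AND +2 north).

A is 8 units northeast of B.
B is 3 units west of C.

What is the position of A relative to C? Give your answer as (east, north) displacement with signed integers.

Answer: A is at (east=5, north=8) relative to C.

Derivation:
Place C at the origin (east=0, north=0).
  B is 3 units west of C: delta (east=-3, north=+0); B at (east=-3, north=0).
  A is 8 units northeast of B: delta (east=+8, north=+8); A at (east=5, north=8).
Therefore A relative to C: (east=5, north=8).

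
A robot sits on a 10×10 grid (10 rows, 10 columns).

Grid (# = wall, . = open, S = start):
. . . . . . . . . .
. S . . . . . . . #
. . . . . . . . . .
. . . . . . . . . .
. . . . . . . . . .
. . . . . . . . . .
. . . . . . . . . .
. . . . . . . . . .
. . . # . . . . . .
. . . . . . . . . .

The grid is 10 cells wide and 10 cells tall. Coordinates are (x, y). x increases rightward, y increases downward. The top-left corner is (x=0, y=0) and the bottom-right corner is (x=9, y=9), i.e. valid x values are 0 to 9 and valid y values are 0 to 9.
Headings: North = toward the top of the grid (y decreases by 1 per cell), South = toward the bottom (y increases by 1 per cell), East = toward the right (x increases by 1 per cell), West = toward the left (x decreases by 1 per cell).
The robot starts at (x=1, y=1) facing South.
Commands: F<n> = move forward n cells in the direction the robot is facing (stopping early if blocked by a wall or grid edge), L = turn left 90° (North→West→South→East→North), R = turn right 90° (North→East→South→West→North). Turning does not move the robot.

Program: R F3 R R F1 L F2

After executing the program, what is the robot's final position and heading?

Start: (x=1, y=1), facing South
  R: turn right, now facing West
  F3: move forward 1/3 (blocked), now at (x=0, y=1)
  R: turn right, now facing North
  R: turn right, now facing East
  F1: move forward 1, now at (x=1, y=1)
  L: turn left, now facing North
  F2: move forward 1/2 (blocked), now at (x=1, y=0)
Final: (x=1, y=0), facing North

Answer: Final position: (x=1, y=0), facing North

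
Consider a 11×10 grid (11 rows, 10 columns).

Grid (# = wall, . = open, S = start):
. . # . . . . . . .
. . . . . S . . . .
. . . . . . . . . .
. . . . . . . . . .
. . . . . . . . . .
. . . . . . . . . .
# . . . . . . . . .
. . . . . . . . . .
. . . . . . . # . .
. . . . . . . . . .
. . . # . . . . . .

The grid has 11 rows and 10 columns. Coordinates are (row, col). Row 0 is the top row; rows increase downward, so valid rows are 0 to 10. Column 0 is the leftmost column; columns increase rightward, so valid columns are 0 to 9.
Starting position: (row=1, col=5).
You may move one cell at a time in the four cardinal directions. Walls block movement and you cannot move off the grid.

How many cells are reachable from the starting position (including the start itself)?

Answer: Reachable cells: 106

Derivation:
BFS flood-fill from (row=1, col=5):
  Distance 0: (row=1, col=5)
  Distance 1: (row=0, col=5), (row=1, col=4), (row=1, col=6), (row=2, col=5)
  Distance 2: (row=0, col=4), (row=0, col=6), (row=1, col=3), (row=1, col=7), (row=2, col=4), (row=2, col=6), (row=3, col=5)
  Distance 3: (row=0, col=3), (row=0, col=7), (row=1, col=2), (row=1, col=8), (row=2, col=3), (row=2, col=7), (row=3, col=4), (row=3, col=6), (row=4, col=5)
  Distance 4: (row=0, col=8), (row=1, col=1), (row=1, col=9), (row=2, col=2), (row=2, col=8), (row=3, col=3), (row=3, col=7), (row=4, col=4), (row=4, col=6), (row=5, col=5)
  Distance 5: (row=0, col=1), (row=0, col=9), (row=1, col=0), (row=2, col=1), (row=2, col=9), (row=3, col=2), (row=3, col=8), (row=4, col=3), (row=4, col=7), (row=5, col=4), (row=5, col=6), (row=6, col=5)
  Distance 6: (row=0, col=0), (row=2, col=0), (row=3, col=1), (row=3, col=9), (row=4, col=2), (row=4, col=8), (row=5, col=3), (row=5, col=7), (row=6, col=4), (row=6, col=6), (row=7, col=5)
  Distance 7: (row=3, col=0), (row=4, col=1), (row=4, col=9), (row=5, col=2), (row=5, col=8), (row=6, col=3), (row=6, col=7), (row=7, col=4), (row=7, col=6), (row=8, col=5)
  Distance 8: (row=4, col=0), (row=5, col=1), (row=5, col=9), (row=6, col=2), (row=6, col=8), (row=7, col=3), (row=7, col=7), (row=8, col=4), (row=8, col=6), (row=9, col=5)
  Distance 9: (row=5, col=0), (row=6, col=1), (row=6, col=9), (row=7, col=2), (row=7, col=8), (row=8, col=3), (row=9, col=4), (row=9, col=6), (row=10, col=5)
  Distance 10: (row=7, col=1), (row=7, col=9), (row=8, col=2), (row=8, col=8), (row=9, col=3), (row=9, col=7), (row=10, col=4), (row=10, col=6)
  Distance 11: (row=7, col=0), (row=8, col=1), (row=8, col=9), (row=9, col=2), (row=9, col=8), (row=10, col=7)
  Distance 12: (row=8, col=0), (row=9, col=1), (row=9, col=9), (row=10, col=2), (row=10, col=8)
  Distance 13: (row=9, col=0), (row=10, col=1), (row=10, col=9)
  Distance 14: (row=10, col=0)
Total reachable: 106 (grid has 106 open cells total)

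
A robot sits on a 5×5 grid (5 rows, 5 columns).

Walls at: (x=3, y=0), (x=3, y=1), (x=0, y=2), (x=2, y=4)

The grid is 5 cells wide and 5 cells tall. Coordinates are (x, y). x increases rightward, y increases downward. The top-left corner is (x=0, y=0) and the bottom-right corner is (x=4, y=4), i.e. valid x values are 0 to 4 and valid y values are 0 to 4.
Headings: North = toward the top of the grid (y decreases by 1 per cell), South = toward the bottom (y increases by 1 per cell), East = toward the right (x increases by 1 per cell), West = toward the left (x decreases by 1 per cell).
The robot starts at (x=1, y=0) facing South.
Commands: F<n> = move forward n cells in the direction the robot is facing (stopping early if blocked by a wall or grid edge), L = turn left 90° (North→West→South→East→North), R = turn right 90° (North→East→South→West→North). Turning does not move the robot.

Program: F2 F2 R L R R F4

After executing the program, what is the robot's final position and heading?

Start: (x=1, y=0), facing South
  F2: move forward 2, now at (x=1, y=2)
  F2: move forward 2, now at (x=1, y=4)
  R: turn right, now facing West
  L: turn left, now facing South
  R: turn right, now facing West
  R: turn right, now facing North
  F4: move forward 4, now at (x=1, y=0)
Final: (x=1, y=0), facing North

Answer: Final position: (x=1, y=0), facing North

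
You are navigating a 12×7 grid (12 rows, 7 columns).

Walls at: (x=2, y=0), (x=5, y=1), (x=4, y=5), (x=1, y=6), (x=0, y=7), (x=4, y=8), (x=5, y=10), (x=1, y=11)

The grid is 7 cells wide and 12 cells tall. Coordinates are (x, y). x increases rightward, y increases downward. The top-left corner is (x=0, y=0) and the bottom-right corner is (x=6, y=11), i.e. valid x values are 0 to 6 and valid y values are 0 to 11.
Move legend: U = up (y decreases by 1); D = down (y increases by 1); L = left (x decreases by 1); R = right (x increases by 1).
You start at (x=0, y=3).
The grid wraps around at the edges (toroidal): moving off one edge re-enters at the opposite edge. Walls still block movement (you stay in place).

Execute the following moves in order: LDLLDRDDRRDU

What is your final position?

Answer: Final position: (x=0, y=5)

Derivation:
Start: (x=0, y=3)
  L (left): (x=0, y=3) -> (x=6, y=3)
  D (down): (x=6, y=3) -> (x=6, y=4)
  L (left): (x=6, y=4) -> (x=5, y=4)
  L (left): (x=5, y=4) -> (x=4, y=4)
  D (down): blocked, stay at (x=4, y=4)
  R (right): (x=4, y=4) -> (x=5, y=4)
  D (down): (x=5, y=4) -> (x=5, y=5)
  D (down): (x=5, y=5) -> (x=5, y=6)
  R (right): (x=5, y=6) -> (x=6, y=6)
  R (right): (x=6, y=6) -> (x=0, y=6)
  D (down): blocked, stay at (x=0, y=6)
  U (up): (x=0, y=6) -> (x=0, y=5)
Final: (x=0, y=5)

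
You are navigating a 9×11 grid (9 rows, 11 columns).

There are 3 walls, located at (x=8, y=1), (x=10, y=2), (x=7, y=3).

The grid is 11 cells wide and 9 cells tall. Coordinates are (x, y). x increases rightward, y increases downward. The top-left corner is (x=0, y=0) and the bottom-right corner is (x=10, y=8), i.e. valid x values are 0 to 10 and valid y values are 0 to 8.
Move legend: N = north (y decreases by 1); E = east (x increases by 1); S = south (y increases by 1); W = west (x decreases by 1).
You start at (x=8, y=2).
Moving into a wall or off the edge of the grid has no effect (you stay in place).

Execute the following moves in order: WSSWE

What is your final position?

Start: (x=8, y=2)
  W (west): (x=8, y=2) -> (x=7, y=2)
  S (south): blocked, stay at (x=7, y=2)
  S (south): blocked, stay at (x=7, y=2)
  W (west): (x=7, y=2) -> (x=6, y=2)
  E (east): (x=6, y=2) -> (x=7, y=2)
Final: (x=7, y=2)

Answer: Final position: (x=7, y=2)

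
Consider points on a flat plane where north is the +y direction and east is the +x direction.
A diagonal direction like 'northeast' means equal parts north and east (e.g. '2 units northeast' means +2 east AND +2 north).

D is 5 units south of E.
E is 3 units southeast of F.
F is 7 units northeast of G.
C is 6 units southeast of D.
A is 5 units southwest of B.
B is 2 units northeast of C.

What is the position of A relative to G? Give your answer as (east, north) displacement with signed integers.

Answer: A is at (east=13, north=-10) relative to G.

Derivation:
Place G at the origin (east=0, north=0).
  F is 7 units northeast of G: delta (east=+7, north=+7); F at (east=7, north=7).
  E is 3 units southeast of F: delta (east=+3, north=-3); E at (east=10, north=4).
  D is 5 units south of E: delta (east=+0, north=-5); D at (east=10, north=-1).
  C is 6 units southeast of D: delta (east=+6, north=-6); C at (east=16, north=-7).
  B is 2 units northeast of C: delta (east=+2, north=+2); B at (east=18, north=-5).
  A is 5 units southwest of B: delta (east=-5, north=-5); A at (east=13, north=-10).
Therefore A relative to G: (east=13, north=-10).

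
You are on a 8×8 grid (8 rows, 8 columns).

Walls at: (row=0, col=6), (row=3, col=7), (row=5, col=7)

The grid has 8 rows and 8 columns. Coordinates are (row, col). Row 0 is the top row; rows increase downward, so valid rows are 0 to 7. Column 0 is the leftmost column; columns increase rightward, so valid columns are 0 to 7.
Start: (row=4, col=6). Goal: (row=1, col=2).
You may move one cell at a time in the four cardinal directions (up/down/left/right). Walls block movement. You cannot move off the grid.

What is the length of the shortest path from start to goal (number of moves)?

Answer: Shortest path length: 7

Derivation:
BFS from (row=4, col=6) until reaching (row=1, col=2):
  Distance 0: (row=4, col=6)
  Distance 1: (row=3, col=6), (row=4, col=5), (row=4, col=7), (row=5, col=6)
  Distance 2: (row=2, col=6), (row=3, col=5), (row=4, col=4), (row=5, col=5), (row=6, col=6)
  Distance 3: (row=1, col=6), (row=2, col=5), (row=2, col=7), (row=3, col=4), (row=4, col=3), (row=5, col=4), (row=6, col=5), (row=6, col=7), (row=7, col=6)
  Distance 4: (row=1, col=5), (row=1, col=7), (row=2, col=4), (row=3, col=3), (row=4, col=2), (row=5, col=3), (row=6, col=4), (row=7, col=5), (row=7, col=7)
  Distance 5: (row=0, col=5), (row=0, col=7), (row=1, col=4), (row=2, col=3), (row=3, col=2), (row=4, col=1), (row=5, col=2), (row=6, col=3), (row=7, col=4)
  Distance 6: (row=0, col=4), (row=1, col=3), (row=2, col=2), (row=3, col=1), (row=4, col=0), (row=5, col=1), (row=6, col=2), (row=7, col=3)
  Distance 7: (row=0, col=3), (row=1, col=2), (row=2, col=1), (row=3, col=0), (row=5, col=0), (row=6, col=1), (row=7, col=2)  <- goal reached here
One shortest path (7 moves): (row=4, col=6) -> (row=4, col=5) -> (row=4, col=4) -> (row=4, col=3) -> (row=4, col=2) -> (row=3, col=2) -> (row=2, col=2) -> (row=1, col=2)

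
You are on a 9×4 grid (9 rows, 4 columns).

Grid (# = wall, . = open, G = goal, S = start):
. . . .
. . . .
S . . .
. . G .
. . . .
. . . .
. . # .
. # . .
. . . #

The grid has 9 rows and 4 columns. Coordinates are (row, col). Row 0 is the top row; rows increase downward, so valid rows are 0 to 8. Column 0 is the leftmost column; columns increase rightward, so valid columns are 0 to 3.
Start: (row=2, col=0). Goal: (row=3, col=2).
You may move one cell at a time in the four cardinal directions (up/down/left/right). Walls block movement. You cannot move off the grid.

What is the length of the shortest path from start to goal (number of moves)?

BFS from (row=2, col=0) until reaching (row=3, col=2):
  Distance 0: (row=2, col=0)
  Distance 1: (row=1, col=0), (row=2, col=1), (row=3, col=0)
  Distance 2: (row=0, col=0), (row=1, col=1), (row=2, col=2), (row=3, col=1), (row=4, col=0)
  Distance 3: (row=0, col=1), (row=1, col=2), (row=2, col=3), (row=3, col=2), (row=4, col=1), (row=5, col=0)  <- goal reached here
One shortest path (3 moves): (row=2, col=0) -> (row=2, col=1) -> (row=2, col=2) -> (row=3, col=2)

Answer: Shortest path length: 3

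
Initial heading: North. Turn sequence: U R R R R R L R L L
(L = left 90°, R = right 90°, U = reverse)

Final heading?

Start: North
  U (U-turn (180°)) -> South
  R (right (90° clockwise)) -> West
  R (right (90° clockwise)) -> North
  R (right (90° clockwise)) -> East
  R (right (90° clockwise)) -> South
  R (right (90° clockwise)) -> West
  L (left (90° counter-clockwise)) -> South
  R (right (90° clockwise)) -> West
  L (left (90° counter-clockwise)) -> South
  L (left (90° counter-clockwise)) -> East
Final: East

Answer: Final heading: East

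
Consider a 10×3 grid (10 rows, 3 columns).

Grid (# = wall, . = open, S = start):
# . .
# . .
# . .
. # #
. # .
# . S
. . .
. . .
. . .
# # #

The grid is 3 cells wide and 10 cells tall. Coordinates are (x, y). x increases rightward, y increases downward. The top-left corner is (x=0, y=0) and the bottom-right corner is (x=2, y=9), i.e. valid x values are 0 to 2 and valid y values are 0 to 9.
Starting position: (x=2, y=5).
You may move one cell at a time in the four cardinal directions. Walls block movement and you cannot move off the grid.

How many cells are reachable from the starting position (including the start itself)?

Answer: Reachable cells: 12

Derivation:
BFS flood-fill from (x=2, y=5):
  Distance 0: (x=2, y=5)
  Distance 1: (x=2, y=4), (x=1, y=5), (x=2, y=6)
  Distance 2: (x=1, y=6), (x=2, y=7)
  Distance 3: (x=0, y=6), (x=1, y=7), (x=2, y=8)
  Distance 4: (x=0, y=7), (x=1, y=8)
  Distance 5: (x=0, y=8)
Total reachable: 12 (grid has 20 open cells total)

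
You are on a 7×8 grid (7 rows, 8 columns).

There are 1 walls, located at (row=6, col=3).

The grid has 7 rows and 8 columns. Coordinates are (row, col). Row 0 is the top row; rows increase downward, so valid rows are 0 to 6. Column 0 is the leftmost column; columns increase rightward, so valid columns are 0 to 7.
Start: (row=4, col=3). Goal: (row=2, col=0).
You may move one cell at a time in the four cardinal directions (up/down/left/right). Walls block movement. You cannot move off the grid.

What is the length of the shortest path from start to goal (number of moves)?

BFS from (row=4, col=3) until reaching (row=2, col=0):
  Distance 0: (row=4, col=3)
  Distance 1: (row=3, col=3), (row=4, col=2), (row=4, col=4), (row=5, col=3)
  Distance 2: (row=2, col=3), (row=3, col=2), (row=3, col=4), (row=4, col=1), (row=4, col=5), (row=5, col=2), (row=5, col=4)
  Distance 3: (row=1, col=3), (row=2, col=2), (row=2, col=4), (row=3, col=1), (row=3, col=5), (row=4, col=0), (row=4, col=6), (row=5, col=1), (row=5, col=5), (row=6, col=2), (row=6, col=4)
  Distance 4: (row=0, col=3), (row=1, col=2), (row=1, col=4), (row=2, col=1), (row=2, col=5), (row=3, col=0), (row=3, col=6), (row=4, col=7), (row=5, col=0), (row=5, col=6), (row=6, col=1), (row=6, col=5)
  Distance 5: (row=0, col=2), (row=0, col=4), (row=1, col=1), (row=1, col=5), (row=2, col=0), (row=2, col=6), (row=3, col=7), (row=5, col=7), (row=6, col=0), (row=6, col=6)  <- goal reached here
One shortest path (5 moves): (row=4, col=3) -> (row=4, col=2) -> (row=4, col=1) -> (row=4, col=0) -> (row=3, col=0) -> (row=2, col=0)

Answer: Shortest path length: 5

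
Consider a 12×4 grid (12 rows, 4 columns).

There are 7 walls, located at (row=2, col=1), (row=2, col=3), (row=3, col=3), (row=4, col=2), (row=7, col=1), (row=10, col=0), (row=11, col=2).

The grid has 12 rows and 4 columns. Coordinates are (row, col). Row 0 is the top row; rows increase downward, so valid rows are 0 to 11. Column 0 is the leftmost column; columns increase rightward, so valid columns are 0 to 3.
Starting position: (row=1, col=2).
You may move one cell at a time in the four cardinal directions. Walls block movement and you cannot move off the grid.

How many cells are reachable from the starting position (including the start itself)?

Answer: Reachable cells: 41

Derivation:
BFS flood-fill from (row=1, col=2):
  Distance 0: (row=1, col=2)
  Distance 1: (row=0, col=2), (row=1, col=1), (row=1, col=3), (row=2, col=2)
  Distance 2: (row=0, col=1), (row=0, col=3), (row=1, col=0), (row=3, col=2)
  Distance 3: (row=0, col=0), (row=2, col=0), (row=3, col=1)
  Distance 4: (row=3, col=0), (row=4, col=1)
  Distance 5: (row=4, col=0), (row=5, col=1)
  Distance 6: (row=5, col=0), (row=5, col=2), (row=6, col=1)
  Distance 7: (row=5, col=3), (row=6, col=0), (row=6, col=2)
  Distance 8: (row=4, col=3), (row=6, col=3), (row=7, col=0), (row=7, col=2)
  Distance 9: (row=7, col=3), (row=8, col=0), (row=8, col=2)
  Distance 10: (row=8, col=1), (row=8, col=3), (row=9, col=0), (row=9, col=2)
  Distance 11: (row=9, col=1), (row=9, col=3), (row=10, col=2)
  Distance 12: (row=10, col=1), (row=10, col=3)
  Distance 13: (row=11, col=1), (row=11, col=3)
  Distance 14: (row=11, col=0)
Total reachable: 41 (grid has 41 open cells total)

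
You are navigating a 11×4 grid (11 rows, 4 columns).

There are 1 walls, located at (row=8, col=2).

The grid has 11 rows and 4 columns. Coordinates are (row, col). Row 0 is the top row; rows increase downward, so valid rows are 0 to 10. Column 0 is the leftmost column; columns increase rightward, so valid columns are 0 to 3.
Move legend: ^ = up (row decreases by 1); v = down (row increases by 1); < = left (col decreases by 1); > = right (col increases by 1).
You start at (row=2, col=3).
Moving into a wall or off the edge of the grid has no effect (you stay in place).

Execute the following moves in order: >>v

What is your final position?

Answer: Final position: (row=3, col=3)

Derivation:
Start: (row=2, col=3)
  > (right): blocked, stay at (row=2, col=3)
  > (right): blocked, stay at (row=2, col=3)
  v (down): (row=2, col=3) -> (row=3, col=3)
Final: (row=3, col=3)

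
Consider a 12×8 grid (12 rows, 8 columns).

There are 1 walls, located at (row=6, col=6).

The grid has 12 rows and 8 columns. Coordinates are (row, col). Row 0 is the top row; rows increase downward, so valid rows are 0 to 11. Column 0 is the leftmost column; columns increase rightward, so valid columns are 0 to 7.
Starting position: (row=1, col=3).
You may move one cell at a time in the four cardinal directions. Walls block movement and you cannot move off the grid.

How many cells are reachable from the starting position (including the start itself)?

BFS flood-fill from (row=1, col=3):
  Distance 0: (row=1, col=3)
  Distance 1: (row=0, col=3), (row=1, col=2), (row=1, col=4), (row=2, col=3)
  Distance 2: (row=0, col=2), (row=0, col=4), (row=1, col=1), (row=1, col=5), (row=2, col=2), (row=2, col=4), (row=3, col=3)
  Distance 3: (row=0, col=1), (row=0, col=5), (row=1, col=0), (row=1, col=6), (row=2, col=1), (row=2, col=5), (row=3, col=2), (row=3, col=4), (row=4, col=3)
  Distance 4: (row=0, col=0), (row=0, col=6), (row=1, col=7), (row=2, col=0), (row=2, col=6), (row=3, col=1), (row=3, col=5), (row=4, col=2), (row=4, col=4), (row=5, col=3)
  Distance 5: (row=0, col=7), (row=2, col=7), (row=3, col=0), (row=3, col=6), (row=4, col=1), (row=4, col=5), (row=5, col=2), (row=5, col=4), (row=6, col=3)
  Distance 6: (row=3, col=7), (row=4, col=0), (row=4, col=6), (row=5, col=1), (row=5, col=5), (row=6, col=2), (row=6, col=4), (row=7, col=3)
  Distance 7: (row=4, col=7), (row=5, col=0), (row=5, col=6), (row=6, col=1), (row=6, col=5), (row=7, col=2), (row=7, col=4), (row=8, col=3)
  Distance 8: (row=5, col=7), (row=6, col=0), (row=7, col=1), (row=7, col=5), (row=8, col=2), (row=8, col=4), (row=9, col=3)
  Distance 9: (row=6, col=7), (row=7, col=0), (row=7, col=6), (row=8, col=1), (row=8, col=5), (row=9, col=2), (row=9, col=4), (row=10, col=3)
  Distance 10: (row=7, col=7), (row=8, col=0), (row=8, col=6), (row=9, col=1), (row=9, col=5), (row=10, col=2), (row=10, col=4), (row=11, col=3)
  Distance 11: (row=8, col=7), (row=9, col=0), (row=9, col=6), (row=10, col=1), (row=10, col=5), (row=11, col=2), (row=11, col=4)
  Distance 12: (row=9, col=7), (row=10, col=0), (row=10, col=6), (row=11, col=1), (row=11, col=5)
  Distance 13: (row=10, col=7), (row=11, col=0), (row=11, col=6)
  Distance 14: (row=11, col=7)
Total reachable: 95 (grid has 95 open cells total)

Answer: Reachable cells: 95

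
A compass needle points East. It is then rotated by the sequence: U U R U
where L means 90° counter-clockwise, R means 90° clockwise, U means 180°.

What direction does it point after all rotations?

Start: East
  U (U-turn (180°)) -> West
  U (U-turn (180°)) -> East
  R (right (90° clockwise)) -> South
  U (U-turn (180°)) -> North
Final: North

Answer: Final heading: North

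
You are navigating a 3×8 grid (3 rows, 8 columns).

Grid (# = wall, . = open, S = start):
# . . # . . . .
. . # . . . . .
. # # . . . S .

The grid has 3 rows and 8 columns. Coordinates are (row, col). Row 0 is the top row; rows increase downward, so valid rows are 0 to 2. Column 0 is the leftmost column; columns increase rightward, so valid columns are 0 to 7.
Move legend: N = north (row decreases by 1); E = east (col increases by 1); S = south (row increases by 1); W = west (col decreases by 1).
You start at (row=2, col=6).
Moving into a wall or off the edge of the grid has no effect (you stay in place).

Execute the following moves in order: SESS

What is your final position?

Answer: Final position: (row=2, col=7)

Derivation:
Start: (row=2, col=6)
  S (south): blocked, stay at (row=2, col=6)
  E (east): (row=2, col=6) -> (row=2, col=7)
  S (south): blocked, stay at (row=2, col=7)
  S (south): blocked, stay at (row=2, col=7)
Final: (row=2, col=7)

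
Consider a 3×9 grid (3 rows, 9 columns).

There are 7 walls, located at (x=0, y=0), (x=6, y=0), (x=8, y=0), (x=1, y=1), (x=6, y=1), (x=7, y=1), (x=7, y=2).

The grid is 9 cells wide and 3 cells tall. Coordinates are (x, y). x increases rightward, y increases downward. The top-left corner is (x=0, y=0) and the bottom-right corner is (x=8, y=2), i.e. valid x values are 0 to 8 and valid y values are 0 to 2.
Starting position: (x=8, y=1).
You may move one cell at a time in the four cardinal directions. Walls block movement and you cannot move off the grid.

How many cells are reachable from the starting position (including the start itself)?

Answer: Reachable cells: 2

Derivation:
BFS flood-fill from (x=8, y=1):
  Distance 0: (x=8, y=1)
  Distance 1: (x=8, y=2)
Total reachable: 2 (grid has 20 open cells total)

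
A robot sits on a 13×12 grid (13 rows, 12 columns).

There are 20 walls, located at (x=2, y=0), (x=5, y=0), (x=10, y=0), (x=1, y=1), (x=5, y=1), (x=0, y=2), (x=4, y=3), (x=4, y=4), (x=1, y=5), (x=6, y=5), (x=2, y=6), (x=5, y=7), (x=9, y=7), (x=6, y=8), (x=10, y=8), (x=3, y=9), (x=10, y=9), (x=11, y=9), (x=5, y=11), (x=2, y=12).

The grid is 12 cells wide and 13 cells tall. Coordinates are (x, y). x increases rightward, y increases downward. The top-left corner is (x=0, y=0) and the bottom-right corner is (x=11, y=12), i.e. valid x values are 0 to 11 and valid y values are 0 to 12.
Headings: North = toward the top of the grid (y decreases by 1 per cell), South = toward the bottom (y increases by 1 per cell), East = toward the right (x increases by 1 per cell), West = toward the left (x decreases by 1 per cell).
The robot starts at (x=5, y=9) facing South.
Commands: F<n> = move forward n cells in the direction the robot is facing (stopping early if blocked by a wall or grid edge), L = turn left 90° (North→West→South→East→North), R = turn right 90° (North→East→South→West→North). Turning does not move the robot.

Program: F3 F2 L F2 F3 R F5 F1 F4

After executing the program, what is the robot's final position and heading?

Answer: Final position: (x=10, y=12), facing South

Derivation:
Start: (x=5, y=9), facing South
  F3: move forward 1/3 (blocked), now at (x=5, y=10)
  F2: move forward 0/2 (blocked), now at (x=5, y=10)
  L: turn left, now facing East
  F2: move forward 2, now at (x=7, y=10)
  F3: move forward 3, now at (x=10, y=10)
  R: turn right, now facing South
  F5: move forward 2/5 (blocked), now at (x=10, y=12)
  F1: move forward 0/1 (blocked), now at (x=10, y=12)
  F4: move forward 0/4 (blocked), now at (x=10, y=12)
Final: (x=10, y=12), facing South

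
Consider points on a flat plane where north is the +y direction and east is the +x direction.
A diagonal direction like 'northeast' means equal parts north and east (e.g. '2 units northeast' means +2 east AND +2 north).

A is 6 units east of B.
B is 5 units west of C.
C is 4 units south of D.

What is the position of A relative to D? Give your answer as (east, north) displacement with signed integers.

Place D at the origin (east=0, north=0).
  C is 4 units south of D: delta (east=+0, north=-4); C at (east=0, north=-4).
  B is 5 units west of C: delta (east=-5, north=+0); B at (east=-5, north=-4).
  A is 6 units east of B: delta (east=+6, north=+0); A at (east=1, north=-4).
Therefore A relative to D: (east=1, north=-4).

Answer: A is at (east=1, north=-4) relative to D.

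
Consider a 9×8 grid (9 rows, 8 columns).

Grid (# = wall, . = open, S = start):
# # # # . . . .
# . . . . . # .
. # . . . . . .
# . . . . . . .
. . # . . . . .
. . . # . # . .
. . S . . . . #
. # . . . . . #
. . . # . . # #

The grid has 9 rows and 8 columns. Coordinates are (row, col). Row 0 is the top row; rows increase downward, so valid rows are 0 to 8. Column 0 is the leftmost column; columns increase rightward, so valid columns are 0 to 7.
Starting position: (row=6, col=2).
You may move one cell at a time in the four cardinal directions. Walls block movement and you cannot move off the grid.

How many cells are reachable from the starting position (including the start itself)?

Answer: Reachable cells: 54

Derivation:
BFS flood-fill from (row=6, col=2):
  Distance 0: (row=6, col=2)
  Distance 1: (row=5, col=2), (row=6, col=1), (row=6, col=3), (row=7, col=2)
  Distance 2: (row=5, col=1), (row=6, col=0), (row=6, col=4), (row=7, col=3), (row=8, col=2)
  Distance 3: (row=4, col=1), (row=5, col=0), (row=5, col=4), (row=6, col=5), (row=7, col=0), (row=7, col=4), (row=8, col=1)
  Distance 4: (row=3, col=1), (row=4, col=0), (row=4, col=4), (row=6, col=6), (row=7, col=5), (row=8, col=0), (row=8, col=4)
  Distance 5: (row=3, col=2), (row=3, col=4), (row=4, col=3), (row=4, col=5), (row=5, col=6), (row=7, col=6), (row=8, col=5)
  Distance 6: (row=2, col=2), (row=2, col=4), (row=3, col=3), (row=3, col=5), (row=4, col=6), (row=5, col=7)
  Distance 7: (row=1, col=2), (row=1, col=4), (row=2, col=3), (row=2, col=5), (row=3, col=6), (row=4, col=7)
  Distance 8: (row=0, col=4), (row=1, col=1), (row=1, col=3), (row=1, col=5), (row=2, col=6), (row=3, col=7)
  Distance 9: (row=0, col=5), (row=2, col=7)
  Distance 10: (row=0, col=6), (row=1, col=7)
  Distance 11: (row=0, col=7)
Total reachable: 54 (grid has 55 open cells total)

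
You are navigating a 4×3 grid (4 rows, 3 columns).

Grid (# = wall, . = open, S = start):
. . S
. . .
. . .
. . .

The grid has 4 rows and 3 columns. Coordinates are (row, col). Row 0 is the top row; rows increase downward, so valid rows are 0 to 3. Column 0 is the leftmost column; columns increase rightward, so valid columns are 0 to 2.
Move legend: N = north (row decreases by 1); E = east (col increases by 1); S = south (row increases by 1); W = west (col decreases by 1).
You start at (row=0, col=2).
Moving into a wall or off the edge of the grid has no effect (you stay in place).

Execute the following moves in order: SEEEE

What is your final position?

Start: (row=0, col=2)
  S (south): (row=0, col=2) -> (row=1, col=2)
  [×4]E (east): blocked, stay at (row=1, col=2)
Final: (row=1, col=2)

Answer: Final position: (row=1, col=2)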